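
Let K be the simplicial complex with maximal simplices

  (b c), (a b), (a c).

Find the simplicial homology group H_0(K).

Fix the vertex order a < b < c and write every simplex with vertices in increasing order. Then dim K = 1 and the simplices of K are:

  0-simplices (3): a, b, c
  1-simplices (3): ab, ac, bc

Hence C_0 ≅ Z^3, C_1 ≅ Z^3.

Boundary ∂_1: C_1 → C_0 is given by ∂[p,q] = [q] − [p]. For instance
  ∂ab = b − a.
As a 3×3 matrix over Z this has rank 2, with invariant factors (1,1).

Computing H_k = (kernel of ∂_k) / (image of ∂_{k+1}):

  H_0: rank C_0 − rank ∂_1 = 3 − 2 = 1, and the invariant factors of ∂_1 are all 1, so H_0 ≅ Z.

H_0 = Z.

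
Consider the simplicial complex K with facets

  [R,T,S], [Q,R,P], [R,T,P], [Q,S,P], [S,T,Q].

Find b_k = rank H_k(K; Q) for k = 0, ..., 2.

b_0 = 1, b_1 = 1, b_2 = 0.

Fix the vertex order P < Q < R < S < T and write every simplex with vertices in increasing order. Then dim K = 2 and the simplices of K are:

  0-simplices (5): P, Q, R, S, T
  1-simplices (10): PQ, PR, PS, PT, QR, QS, QT, RS, RT, ST
  2-simplices (5): PQR, PQS, PRT, QST, RST

so the chain groups are C_0 ≅ Z^5, C_1 ≅ Z^10, C_2 ≅ Z^5.

The boundary map ∂_1: C_1 → C_0 maps an edge to its endpoints' difference, ∂[p,q] = q − p. For instance
  ∂RS = S − R.
The resulting 5×10 matrix has rank 4, and its Smith normal form has invariant factors (1,1,1,1).

∂_2: C_2 → C_1 sends each 2-simplex [p,q,r] to [q,r] − [p,r] + [p,q]. For instance
  ∂RST = ST − RT + RS,
  ∂PRT = RT − PT + PR.
This gives a 10×5 integer matrix of rank 5; reducing to Smith normal form yields diagonal entries (1,1,1,1,1).

Reading off H_k = ker ∂_k / im ∂_{k+1}:

  H_0: rank C_0 − rank ∂_1 = 5 − 4 = 1, and the invariant factors of ∂_1 are all 1, so H_0 = Z.
  H_1: rank ker ∂_1 − rank ∂_2 = (10 − 4) − 5 = 1, and the invariant factors of ∂_2 are all 1, so H_1 = Z.
  H_2: rank ker ∂_2 − rank ∂_3 = (5 − 5) − 0 = 0, and there is no ∂_3, so H_2 = 0.

As a check, the Euler characteristic is 5 − 10 + 5 = 0, which agrees with 1 − 1 + 0 = 0.

Hence the Betti numbers are b_0 = 1, b_1 = 1, b_2 = 0.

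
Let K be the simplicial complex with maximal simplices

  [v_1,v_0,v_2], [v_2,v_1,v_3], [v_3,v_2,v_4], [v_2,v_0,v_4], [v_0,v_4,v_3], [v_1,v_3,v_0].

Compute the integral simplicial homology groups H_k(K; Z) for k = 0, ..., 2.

H_0 = Z,  H_1 = 0,  H_2 = Z.

K has 5 vertices, 9 edges, 6 triangles.
rank ∂_0 = 0, rank ∂_1 = 4 ⇒ b_0 = 5 − 0 − 4 = 1; all invariant factors of ∂_1 are 1 so no torsion. So H_0 = Z.
rank ∂_1 = 4, rank ∂_2 = 5 ⇒ b_1 = 9 − 4 − 5 = 0; all invariant factors of ∂_2 are 1 so no torsion. So H_1 = 0.
rank ∂_2 = 5, rank ∂_3 = 0 ⇒ b_2 = 6 − 5 − 0 = 1. So H_2 = Z.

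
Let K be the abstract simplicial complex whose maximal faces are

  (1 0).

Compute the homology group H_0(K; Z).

Fix the vertex order 0 < 1 and write every simplex with vertices in increasing order. Then dim K = 1 and the simplices of K are:

  0-simplices (2): [0], [1]
  1-simplices (1): [0,1]

giving chain groups C_0 ≅ Z^2, C_1 ≅ Z^1.

The boundary map ∂_1: C_1 → C_0 sends each edge [p,q] (with p < q) to q − p. For instance
  ∂[0,1] = [1] − [0].
As a 2×1 matrix over Z this has rank 1, with invariant factors (1).

Now H_k = ker ∂_k / im ∂_{k+1}, so:

  H_0: rank C_0 − rank ∂_1 = 2 − 1 = 1, and the invariant factors of ∂_1 are all 1, so H_0 ≅ Z.

H_0 = Z.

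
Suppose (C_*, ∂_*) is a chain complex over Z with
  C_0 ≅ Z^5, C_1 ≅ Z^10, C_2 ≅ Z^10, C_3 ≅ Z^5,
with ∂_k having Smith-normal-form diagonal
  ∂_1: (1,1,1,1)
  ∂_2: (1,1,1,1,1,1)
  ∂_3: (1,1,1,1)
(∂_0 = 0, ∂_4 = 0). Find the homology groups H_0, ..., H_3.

H_0 = Z,  H_1 = 0,  H_2 = 0,  H_3 = Z.

H_0: b_0 = 5 − 0 − 4 = 1; torsion from ∂_1 factors > 1: none. So H_0 = Z.
H_1: b_1 = 10 − 4 − 6 = 0; torsion from ∂_2 factors > 1: none. So H_1 = 0.
H_2: b_2 = 10 − 6 − 4 = 0; torsion from ∂_3 factors > 1: none. So H_2 = 0.
H_3: b_3 = 5 − 4 − 0 = 1; torsion from ∂_4 factors > 1: none. So H_3 = Z.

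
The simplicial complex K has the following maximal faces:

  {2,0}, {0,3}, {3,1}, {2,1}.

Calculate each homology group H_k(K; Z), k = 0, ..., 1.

H_0 = Z,  H_1 = Z.

Fix the vertex order 0 < 1 < 2 < 3 and write every simplex with vertices in increasing order. Then dim K = 1 and the simplices of K are:

  0-simplices (4): [0], [1], [2], [3]
  1-simplices (4): [0,2], [0,3], [1,2], [1,3]

Hence C_0 ≅ Z^4, C_1 ≅ Z^4.

Boundary ∂_1: C_1 → C_0 sends each edge [p,q] (with p < q) to q − p.
As a 4×4 matrix over Z this has rank 3, with invariant factors (1,1,1).

From H_k ≅ ker(∂_k) / im(∂_{k+1}) we obtain:

  H_0: rank C_0 − rank ∂_1 = 4 − 3 = 1, and the invariant factors of ∂_1 are all 1, so H_0 ≅ Z.
  H_1: rank ker ∂_1 − rank ∂_2 = (4 − 3) − 0 = 1, and there is no ∂_2, so H_1 ≅ Z.

(K is a triangulation of the circle S^1.)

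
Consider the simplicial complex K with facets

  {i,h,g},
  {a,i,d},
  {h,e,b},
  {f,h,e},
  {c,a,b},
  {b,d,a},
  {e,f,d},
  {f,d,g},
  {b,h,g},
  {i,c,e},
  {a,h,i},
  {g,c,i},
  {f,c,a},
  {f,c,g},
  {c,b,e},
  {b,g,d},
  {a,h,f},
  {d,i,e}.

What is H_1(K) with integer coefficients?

H_1 ≅ Z^2.

Take the total order a < b < c < d < e < f < g < h < i on the vertex set. Then K (dimension 2) consists of the simplices:

  0-simplices (9): a, b, c, d, e, f, g, h, i
  1-simplices (27): ab, ac, ad, af, ah, ai, bc, bd, be, bg, bh, ce, cf, cg, ci, de, df, dg, di, ef, eh, ei, fg, fh, gh, gi, hi
  2-simplices (18): abc, abd, acf, adi, afh, ahi, bce, bdg, beh, bgh, cei, cfg, cgi, def, dei, dfg, efh, ghi

so the chain groups are C_0 ≅ Z^9, C_1 ≅ Z^27, C_2 ≅ Z^18.

The boundary map ∂_1: C_1 → C_0 maps an edge to its endpoints' difference, ∂[p,q] = q − p. For instance
  ∂af = f − a.
This gives a 9×27 integer matrix of rank 8; reducing to Smith normal form yields diagonal entries (1,1,1,1,1,1,1,1).

∂_2: C_2 → C_1 sends each 2-simplex [p,q,r] to [q,r] − [p,r] + [p,q]. For instance
  ∂ahi = hi − ai + ah,
  ∂def = ef − df + de.
This gives a 27×18 integer matrix of rank 17; reducing to Smith normal form yields diagonal entries (1,1,1,1,1,1,1,1,1,1,1,1,1,1,1,1,1).

From H_k ≅ ker(∂_k) / im(∂_{k+1}) we obtain:

  H_1: rank ker ∂_1 − rank ∂_2 = (27 − 8) − 17 = 2, and the invariant factors of ∂_2 are all 1, so H_1 = Z^2.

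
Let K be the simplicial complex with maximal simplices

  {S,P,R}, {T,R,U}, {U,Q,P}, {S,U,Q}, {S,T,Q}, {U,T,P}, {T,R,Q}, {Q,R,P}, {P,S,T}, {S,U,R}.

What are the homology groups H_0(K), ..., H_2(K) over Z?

H_0 = Z,  H_1 = Z/2Z,  H_2 = 0.

K has 6 vertices, 15 edges, 10 triangles.
rank ∂_0 = 0, rank ∂_1 = 5 ⇒ b_0 = 6 − 0 − 5 = 1; all invariant factors of ∂_1 are 1 so no torsion. So H_0 = Z.
rank ∂_1 = 5, rank ∂_2 = 10 ⇒ b_1 = 15 − 5 − 10 = 0; ∂_2 has invariant factor(s) [2] giving torsion. So H_1 = Z/2Z.
rank ∂_2 = 10, rank ∂_3 = 0 ⇒ b_2 = 10 − 10 − 0 = 0. So H_2 = 0.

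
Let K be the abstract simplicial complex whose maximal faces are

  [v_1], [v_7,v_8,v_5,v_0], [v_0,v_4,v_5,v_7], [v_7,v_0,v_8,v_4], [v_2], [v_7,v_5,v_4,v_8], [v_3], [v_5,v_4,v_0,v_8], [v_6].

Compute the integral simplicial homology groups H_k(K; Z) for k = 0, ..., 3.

H_0 ≅ Z^5,  H_1 = 0,  H_2 = 0,  H_3 ≅ Z.

K has 9 vertices, 10 edges, 10 triangles, 5 3-simplices.
rank ∂_0 = 0, rank ∂_1 = 4 ⇒ b_0 = 9 − 0 − 4 = 5; all invariant factors of ∂_1 are 1 so no torsion. So H_0 ≅ Z^5.
rank ∂_1 = 4, rank ∂_2 = 6 ⇒ b_1 = 10 − 4 − 6 = 0; all invariant factors of ∂_2 are 1 so no torsion. So H_1 ≅ 0.
rank ∂_2 = 6, rank ∂_3 = 4 ⇒ b_2 = 10 − 6 − 4 = 0; all invariant factors of ∂_3 are 1 so no torsion. So H_2 ≅ 0.
rank ∂_3 = 4, rank ∂_4 = 0 ⇒ b_3 = 5 − 4 − 0 = 1. So H_3 ≅ Z.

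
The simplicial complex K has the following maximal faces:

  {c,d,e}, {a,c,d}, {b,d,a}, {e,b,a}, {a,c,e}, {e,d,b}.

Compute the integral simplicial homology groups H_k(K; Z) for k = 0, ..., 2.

Take the total order a < b < c < d < e on the vertex set. Then K (dimension 2) consists of the simplices:

  0-simplices (5): a, b, c, d, e
  1-simplices (9): ab, ac, ad, ae, bd, be, cd, ce, de
  2-simplices (6): abd, abe, acd, ace, bde, cde

Hence C_0 ≅ Z^5, C_1 ≅ Z^9, C_2 ≅ Z^6.

Boundary ∂_1: C_1 → C_0 sends each edge [p,q] (with p < q) to q − p. For instance
  ∂de = e − d.
As a 5×9 matrix over Z this has rank 4, with invariant factors (1,1,1,1).

∂_2: C_2 → C_1 maps a triangle to the signed sum of its edges. For instance
  ∂cde = de − ce + cd,
  ∂abe = be − ae + ab.
As a 9×6 matrix over Z this has rank 5, with invariant factors (1,1,1,1,1).

From H_k ≅ ker(∂_k) / im(∂_{k+1}) we obtain:

  H_0: rank C_0 − rank ∂_1 = 5 − 4 = 1, and the invariant factors of ∂_1 are all 1, so H_0 = Z.
  H_1: rank ker ∂_1 − rank ∂_2 = (9 − 4) − 5 = 0, and the invariant factors of ∂_2 are all 1, so H_1 = 0.
  H_2: rank ker ∂_2 − rank ∂_3 = (6 − 5) − 0 = 1, and there is no ∂_3, so H_2 = Z.

As a check, the Euler characteristic is 5 − 9 + 6 = 2, which agrees with 1 − 0 + 1 = 2.

H_0 = Z,  H_1 = 0,  H_2 = Z.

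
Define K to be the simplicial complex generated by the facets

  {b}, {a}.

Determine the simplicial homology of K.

H_0 = Z^2.

Fix the vertex order a < b and write every simplex with vertices in increasing order. Then dim K = 0 and the simplices of K are:

  0-simplices (2): a, b

so the chain groups are C_0 ≅ Z^2.

Now H_k = ker ∂_k / im ∂_{k+1}, so:

  H_0: rank C_0 − rank ∂_1 = 2 − 0 = 2, and there is no ∂_1, so H_0 ≅ Z^2.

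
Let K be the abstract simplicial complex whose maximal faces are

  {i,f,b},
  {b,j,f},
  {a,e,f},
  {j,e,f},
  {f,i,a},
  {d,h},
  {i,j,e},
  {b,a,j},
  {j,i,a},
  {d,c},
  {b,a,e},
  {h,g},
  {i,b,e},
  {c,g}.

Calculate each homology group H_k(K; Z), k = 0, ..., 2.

H_0 = Z^2,  H_1 = Z ⊕ Z/2Z,  H_2 = 0.

We work with the vertex ordering a < b < c < d < e < f < g < h < i < j. The simplices of K, each written with vertices in increasing order, are:

  0-simplices (10): a, b, c, d, e, f, g, h, i, j
  1-simplices (19): ab, ae, af, ai, aj, be, bf, bi, bj, cd, cg, dh, ef, ei, ej, fi, fj, gh, ij
  2-simplices (10): abe, abj, aef, afi, aij, bei, bfi, bfj, efj, eij

Hence C_0 ≅ Z^10, C_1 ≅ Z^19, C_2 ≅ Z^10.

Boundary ∂_1: C_1 → C_0 is given by ∂[p,q] = [q] − [p].
The resulting 10×19 matrix has rank 8, and its Smith normal form has invariant factors (1,1,1,1,1,1,1,1).

∂_2: C_2 → C_1 sends each 2-simplex [p,q,r] to [q,r] − [p,r] + [p,q]. For instance
  ∂aef = ef − af + ae,
  ∂abj = bj − aj + ab.
As a 19×10 matrix over Z this has rank 10, with invariant factors (1,1,1,1,1,1,1,1,1,2).

Reading off H_k = ker ∂_k / im ∂_{k+1}:

  H_0: rank C_0 − rank ∂_1 = 10 − 8 = 2, and the invariant factors of ∂_1 are all 1, so H_0 = Z^2.
  H_1: rank ker ∂_1 − rank ∂_2 = (19 − 8) − 10 = 1, and ∂_2 has invariant factor 2 > 1, so H_1 = Z ⊕ Z/2Z.
  H_2: rank ker ∂_2 − rank ∂_3 = (10 − 10) − 0 = 0, and there is no ∂_3, so H_2 = 0.

(K is a triangulation of the disjoint union of the circle S^1 and the real projective plane RP^2.)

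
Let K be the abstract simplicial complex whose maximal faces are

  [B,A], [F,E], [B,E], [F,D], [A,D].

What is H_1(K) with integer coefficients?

Take the total order A < B < D < E < F on the vertex set. Then K (dimension 1) consists of the simplices:

  0-simplices (5): A, B, D, E, F
  1-simplices (5): AB, AD, BE, DF, EF

giving chain groups C_0 ≅ Z^5, C_1 ≅ Z^5.

The boundary map ∂_1: C_1 → C_0 sends each edge [p,q] (with p < q) to q − p.
The 5×5 boundary matrix has rank 4 and Smith normal form diag(1,1,1,1).

From H_k ≅ ker(∂_k) / im(∂_{k+1}) we obtain:

  H_1: rank ker ∂_1 − rank ∂_2 = (5 − 4) − 0 = 1, and there is no ∂_2, so H_1 = Z.

H_1 = Z.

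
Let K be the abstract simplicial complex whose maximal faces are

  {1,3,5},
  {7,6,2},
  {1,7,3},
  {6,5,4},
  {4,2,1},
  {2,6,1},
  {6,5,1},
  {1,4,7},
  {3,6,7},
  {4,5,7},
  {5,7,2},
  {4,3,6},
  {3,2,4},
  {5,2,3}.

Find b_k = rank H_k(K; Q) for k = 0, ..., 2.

b_0 = 1, b_1 = 2, b_2 = 1.

We work with the vertex ordering 1 < 2 < 3 < 4 < 5 < 6 < 7. The simplices of K, each written with vertices in increasing order, are:

  0-simplices (7): [1], [2], [3], [4], [5], [6], [7]
  1-simplices (21): [1,2], [1,3], [1,4], [1,5], [1,6], [1,7], [2,3], [2,4], [2,5], [2,6], [2,7], [3,4], [3,5], [3,6], [3,7], [4,5], [4,6], [4,7], [5,6], [5,7], [6,7]
  2-simplices (14): [1,2,4], [1,2,6], [1,3,5], [1,3,7], [1,4,7], [1,5,6], [2,3,4], [2,3,5], [2,5,7], [2,6,7], [3,4,6], [3,6,7], [4,5,6], [4,5,7]

so the chain groups are C_0 ≅ Z^7, C_1 ≅ Z^21, C_2 ≅ Z^14.

The boundary map ∂_1: C_1 → C_0 is given by ∂[p,q] = [q] − [p]. For instance
  ∂[2,4] = [4] − [2].
As a 7×21 matrix over Z this has rank 6, with invariant factors (1,1,1,1,1,1).

Boundary ∂_2: C_2 → C_1 sends each 2-simplex [p,q,r] to [q,r] − [p,r] + [p,q]. For instance
  ∂[1,3,7] = [3,7] − [1,7] + [1,3],
  ∂[4,5,7] = [5,7] − [4,7] + [4,5].
The resulting 21×14 matrix has rank 13, and its Smith normal form has invariant factors (1,1,1,1,1,1,1,1,1,1,1,1,1).

From H_k ≅ ker(∂_k) / im(∂_{k+1}) we obtain:

  H_0: rank C_0 − rank ∂_1 = 7 − 6 = 1, and the invariant factors of ∂_1 are all 1, so H_0 ≅ Z.
  H_1: rank ker ∂_1 − rank ∂_2 = (21 − 6) − 13 = 2, and the invariant factors of ∂_2 are all 1, so H_1 ≅ Z^2.
  H_2: rank ker ∂_2 − rank ∂_3 = (14 − 13) − 0 = 1, and there is no ∂_3, so H_2 ≅ Z.

As a check, the Euler characteristic is 7 − 21 + 14 = 0, which agrees with 1 − 2 + 1 = 0.

Hence the Betti numbers are b_0 = 1, b_1 = 2, b_2 = 1.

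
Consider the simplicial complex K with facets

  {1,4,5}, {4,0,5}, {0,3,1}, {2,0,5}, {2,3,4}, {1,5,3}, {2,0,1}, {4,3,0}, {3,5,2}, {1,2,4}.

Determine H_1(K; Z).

H_1 = Z/2.

K has 6 vertices, 15 edges, 10 triangles.
rank ∂_1 = 5, rank ∂_2 = 10 ⇒ b_1 = 15 − 5 − 10 = 0; ∂_2 has invariant factor(s) [2] giving torsion. So H_1 = Z/2.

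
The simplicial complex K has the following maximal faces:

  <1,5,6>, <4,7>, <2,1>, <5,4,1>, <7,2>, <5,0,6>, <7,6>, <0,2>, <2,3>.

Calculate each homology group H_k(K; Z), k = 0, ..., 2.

K has 8 vertices, 13 edges, 3 triangles.
rank ∂_0 = 0, rank ∂_1 = 7 ⇒ b_0 = 8 − 0 − 7 = 1; all invariant factors of ∂_1 are 1 so no torsion. So H_0 = Z.
rank ∂_1 = 7, rank ∂_2 = 3 ⇒ b_1 = 13 − 7 − 3 = 3; all invariant factors of ∂_2 are 1 so no torsion. So H_1 = Z^3.
rank ∂_2 = 3, rank ∂_3 = 0 ⇒ b_2 = 3 − 3 − 0 = 0. So H_2 = 0.

H_0 = Z,  H_1 = Z^3,  H_2 = 0.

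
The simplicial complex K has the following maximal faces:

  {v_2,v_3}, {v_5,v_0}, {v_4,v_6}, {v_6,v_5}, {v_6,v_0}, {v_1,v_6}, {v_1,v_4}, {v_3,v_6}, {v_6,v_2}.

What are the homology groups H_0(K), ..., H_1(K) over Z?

Fix the vertex order v_0 < v_1 < v_2 < v_3 < v_4 < v_5 < v_6 and write every simplex with vertices in increasing order. Then dim K = 1 and the simplices of K are:

  0-simplices (7): [v_0], [v_1], [v_2], [v_3], [v_4], [v_5], [v_6]
  1-simplices (9): [v_0,v_5], [v_0,v_6], [v_1,v_4], [v_1,v_6], [v_2,v_3], [v_2,v_6], [v_3,v_6], [v_4,v_6], [v_5,v_6]

Hence C_0 ≅ Z^7, C_1 ≅ Z^9.

∂_1: C_1 → C_0 sends each edge [p,q] (with p < q) to q − p.
The resulting 7×9 matrix has rank 6, and its Smith normal form has invariant factors (1,1,1,1,1,1).

From H_k ≅ ker(∂_k) / im(∂_{k+1}) we obtain:

  H_0: rank C_0 − rank ∂_1 = 7 − 6 = 1, and the invariant factors of ∂_1 are all 1, so H_0 = Z.
  H_1: rank ker ∂_1 − rank ∂_2 = (9 − 6) − 0 = 3, and there is no ∂_2, so H_1 = Z^3.

As a check, the Euler characteristic is 7 − 9 = -2, which agrees with 1 − 3 = -2.

H_0 = Z,  H_1 = Z^3.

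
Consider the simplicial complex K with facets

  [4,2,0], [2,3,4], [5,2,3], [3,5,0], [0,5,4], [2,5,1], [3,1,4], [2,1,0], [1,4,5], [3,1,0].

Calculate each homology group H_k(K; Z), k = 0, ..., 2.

H_0 ≅ Z,  H_1 ≅ Z/2,  H_2 = 0.

Order the vertices as 0 < 1 < 2 < 3 < 4 < 5. Listing each simplex with vertices in this order, K has dimension 2 with simplices:

  0-simplices (6): [0], [1], [2], [3], [4], [5]
  1-simplices (15): [0,1], [0,2], [0,3], [0,4], [0,5], [1,2], [1,3], [1,4], [1,5], [2,3], [2,4], [2,5], [3,4], [3,5], [4,5]
  2-simplices (10): [0,1,2], [0,1,3], [0,2,4], [0,3,5], [0,4,5], [1,2,5], [1,3,4], [1,4,5], [2,3,4], [2,3,5]

Hence C_0 ≅ Z^6, C_1 ≅ Z^15, C_2 ≅ Z^10.

Boundary ∂_1: C_1 → C_0 maps an edge to its endpoints' difference, ∂[p,q] = q − p. For instance
  ∂[2,5] = [5] − [2].
This gives a 6×15 integer matrix of rank 5; reducing to Smith normal form yields diagonal entries (1,1,1,1,1).

Boundary ∂_2: C_2 → C_1 maps a triangle to the signed sum of its edges. For instance
  ∂[2,3,5] = [3,5] − [2,5] + [2,3],
  ∂[0,1,2] = [1,2] − [0,2] + [0,1].
This gives a 15×10 integer matrix of rank 10; reducing to Smith normal form yields diagonal entries (1,1,1,1,1,1,1,1,1,2).

From H_k ≅ ker(∂_k) / im(∂_{k+1}) we obtain:

  H_0: rank C_0 − rank ∂_1 = 6 − 5 = 1, and the invariant factors of ∂_1 are all 1, so H_0 = Z.
  H_1: rank ker ∂_1 − rank ∂_2 = (15 − 5) − 10 = 0, and ∂_2 has invariant factor 2 > 1, so H_1 = Z/2.
  H_2: rank ker ∂_2 − rank ∂_3 = (10 − 10) − 0 = 0, and there is no ∂_3, so H_2 = 0.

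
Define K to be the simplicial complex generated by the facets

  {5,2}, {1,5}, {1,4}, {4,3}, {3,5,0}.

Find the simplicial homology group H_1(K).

H_1 = Z.

Order the vertices as 0 < 1 < 2 < 3 < 4 < 5. Listing each simplex with vertices in this order, K has dimension 2 with simplices:

  0-simplices (6): [0], [1], [2], [3], [4], [5]
  1-simplices (7): [0,3], [0,5], [1,4], [1,5], [2,5], [3,4], [3,5]
  2-simplices (1): [0,3,5]

Hence C_0 ≅ Z^6, C_1 ≅ Z^7, C_2 ≅ Z^1.

The boundary map ∂_1: C_1 → C_0 maps an edge to its endpoints' difference, ∂[p,q] = q − p.
This gives a 6×7 integer matrix of rank 5; reducing to Smith normal form yields diagonal entries (1,1,1,1,1).

Boundary ∂_2: C_2 → C_1 sends each 2-simplex [p,q,r] to [q,r] − [p,r] + [p,q]. For instance
  ∂[0,3,5] = [3,5] − [0,5] + [0,3].
The 7×1 boundary matrix has rank 1 and Smith normal form diag(1).

Now H_k = ker ∂_k / im ∂_{k+1}, so:

  H_1: rank ker ∂_1 − rank ∂_2 = (7 − 5) − 1 = 1, and the invariant factors of ∂_2 are all 1, so H_1 = Z.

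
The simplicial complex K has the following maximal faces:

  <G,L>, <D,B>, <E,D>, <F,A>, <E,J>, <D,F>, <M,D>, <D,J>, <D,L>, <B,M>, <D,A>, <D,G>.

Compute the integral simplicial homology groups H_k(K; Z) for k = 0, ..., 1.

Order the vertices as A < B < D < E < F < G < J < L < M. Listing each simplex with vertices in this order, K has dimension 1 with simplices:

  0-simplices (9): A, B, D, E, F, G, J, L, M
  1-simplices (12): AD, AF, BD, BM, DE, DF, DG, DJ, DL, DM, EJ, GL

so the chain groups are C_0 ≅ Z^9, C_1 ≅ Z^12.

The boundary map ∂_1: C_1 → C_0 sends each edge [p,q] (with p < q) to q − p. For instance
  ∂DM = M − D.
The 9×12 boundary matrix has rank 8 and Smith normal form diag(1,1,1,1,1,1,1,1).

Now H_k = ker ∂_k / im ∂_{k+1}, so:

  H_0: rank C_0 − rank ∂_1 = 9 − 8 = 1, and the invariant factors of ∂_1 are all 1, so H_0 ≅ Z.
  H_1: rank ker ∂_1 − rank ∂_2 = (12 − 8) − 0 = 4, and there is no ∂_2, so H_1 ≅ Z^4.

H_0 ≅ Z,  H_1 ≅ Z^4.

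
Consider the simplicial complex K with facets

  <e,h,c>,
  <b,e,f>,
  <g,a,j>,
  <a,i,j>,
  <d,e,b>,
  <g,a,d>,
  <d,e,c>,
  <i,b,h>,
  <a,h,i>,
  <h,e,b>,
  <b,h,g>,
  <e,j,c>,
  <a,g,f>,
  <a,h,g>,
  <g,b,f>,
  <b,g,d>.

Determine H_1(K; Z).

H_1 = Z.

We work with the vertex ordering a < b < c < d < e < f < g < h < i < j. The simplices of K, each written with vertices in increasing order, are:

  0-simplices (10): a, b, c, d, e, f, g, h, i, j
  1-simplices (26): ad, af, ag, ah, ai, aj, bd, be, bf, bg, bh, bi, cd, ce, ch, cj, de, dg, ef, eh, ej, fg, gh, gj, hi, ij
  2-simplices (16): adg, afg, agh, agj, ahi, aij, bde, bdg, bef, beh, bfg, bgh, bhi, cde, ceh, cej

giving chain groups C_0 ≅ Z^10, C_1 ≅ Z^26, C_2 ≅ Z^16.

∂_1: C_1 → C_0 maps an edge to its endpoints' difference, ∂[p,q] = q − p. For instance
  ∂ag = g − a.
As a 10×26 matrix over Z this has rank 9, with invariant factors (1,1,1,1,1,1,1,1,1).

Boundary ∂_2: C_2 → C_1 maps a triangle to the signed sum of its edges. For instance
  ∂aij = ij − aj + ai,
  ∂afg = fg − ag + af.
As a 26×16 matrix over Z this has rank 16, with invariant factors (1,1,1,1,1,1,1,1,1,1,1,1,1,1,1,1).

Now H_k = ker ∂_k / im ∂_{k+1}, so:

  H_1: rank ker ∂_1 − rank ∂_2 = (26 − 9) − 16 = 1, and the invariant factors of ∂_2 are all 1, so H_1 ≅ Z.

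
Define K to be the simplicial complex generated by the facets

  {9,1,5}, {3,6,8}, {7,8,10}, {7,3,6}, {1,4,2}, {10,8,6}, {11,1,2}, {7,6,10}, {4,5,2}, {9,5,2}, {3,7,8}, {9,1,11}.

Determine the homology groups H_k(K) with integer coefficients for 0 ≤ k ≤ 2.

H_0 ≅ Z^2,  H_1 ≅ Z,  H_2 ≅ Z.

Take the total order 1 < 2 < 3 < 4 < 5 < 6 < 7 < 8 < 9 < 10 < 11 on the vertex set. Then K (dimension 2) consists of the simplices:

  0-simplices (11): [1], [2], [3], [4], [5], [6], [7], [8], [9], [10], [11]
  1-simplices (21): [1,2], [1,4], [1,5], [1,9], [1,11], [2,4], [2,5], [2,9], [2,11], [3,6], [3,7], [3,8], [4,5], [5,9], [6,7], [6,8], [6,10], [7,8], [7,10], [8,10], [9,11]
  2-simplices (12): [1,2,4], [1,2,11], [1,5,9], [1,9,11], [2,4,5], [2,5,9], [3,6,7], [3,6,8], [3,7,8], [6,7,10], [6,8,10], [7,8,10]

Hence C_0 ≅ Z^11, C_1 ≅ Z^21, C_2 ≅ Z^12.

Boundary ∂_1: C_1 → C_0 maps an edge to its endpoints' difference, ∂[p,q] = q − p.
As a 11×21 matrix over Z this has rank 9, with invariant factors (1,1,1,1,1,1,1,1,1).

The boundary map ∂_2: C_2 → C_1 acts by ∂[p,q,r] = [q,r] − [p,r] + [p,q]. For instance
  ∂[1,2,4] = [2,4] − [1,4] + [1,2],
  ∂[6,7,10] = [7,10] − [6,10] + [6,7].
As a 21×12 matrix over Z this has rank 11, with invariant factors (1,1,1,1,1,1,1,1,1,1,1).

From H_k ≅ ker(∂_k) / im(∂_{k+1}) we obtain:

  H_0: rank C_0 − rank ∂_1 = 11 − 9 = 2, and the invariant factors of ∂_1 are all 1, so H_0 = Z^2.
  H_1: rank ker ∂_1 − rank ∂_2 = (21 − 9) − 11 = 1, and the invariant factors of ∂_2 are all 1, so H_1 = Z.
  H_2: rank ker ∂_2 − rank ∂_3 = (12 − 11) − 0 = 1, and there is no ∂_3, so H_2 = Z.

As a check, the Euler characteristic is 11 − 21 + 12 = 2, which agrees with 2 − 1 + 1 = 2.
(K is a triangulation of the disjoint union of the cylinder S^1 x I and the 2-sphere S^2.)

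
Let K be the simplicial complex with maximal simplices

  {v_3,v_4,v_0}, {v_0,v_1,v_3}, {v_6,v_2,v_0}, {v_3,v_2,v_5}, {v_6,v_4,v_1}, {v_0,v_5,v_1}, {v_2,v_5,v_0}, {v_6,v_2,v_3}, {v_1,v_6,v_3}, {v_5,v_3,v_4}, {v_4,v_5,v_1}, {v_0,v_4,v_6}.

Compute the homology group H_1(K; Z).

Take the total order v_0 < v_1 < v_2 < v_3 < v_4 < v_5 < v_6 on the vertex set. Then K (dimension 2) consists of the simplices:

  0-simplices (7): [v_0], [v_1], [v_2], [v_3], [v_4], [v_5], [v_6]
  1-simplices (18): (18 of them)
  2-simplices (12): (12 of them)

so the chain groups are C_0 ≅ Z^7, C_1 ≅ Z^18, C_2 ≅ Z^12.

Boundary ∂_1: C_1 → C_0 maps an edge to its endpoints' difference, ∂[p,q] = q − p.
As a 7×18 matrix over Z this has rank 6, with invariant factors (1,1,1,1,1,1).

∂_2: C_2 → C_1 acts by ∂[p,q,r] = [q,r] − [p,r] + [p,q]. For instance
  ∂[v_1,v_4,v_5] = [v_4,v_5] − [v_1,v_5] + [v_1,v_4],
  ∂[v_0,v_1,v_3] = [v_1,v_3] − [v_0,v_3] + [v_0,v_1].
As a 18×12 matrix over Z this has rank 12, with invariant factors (1,1,1,1,1,1,1,1,1,1,1,2).

Now H_k = ker ∂_k / im ∂_{k+1}, so:

  H_1: rank ker ∂_1 − rank ∂_2 = (18 − 6) − 12 = 0, and ∂_2 has invariant factor 2 > 1, so H_1 ≅ Z_2.

(K is a triangulation of the real projective plane RP^2.)

H_1 ≅ Z_2.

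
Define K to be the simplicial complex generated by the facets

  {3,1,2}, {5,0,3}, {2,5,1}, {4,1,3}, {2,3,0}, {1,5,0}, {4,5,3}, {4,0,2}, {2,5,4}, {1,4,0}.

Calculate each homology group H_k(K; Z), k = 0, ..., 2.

Take the total order 0 < 1 < 2 < 3 < 4 < 5 on the vertex set. Then K (dimension 2) consists of the simplices:

  0-simplices (6): [0], [1], [2], [3], [4], [5]
  1-simplices (15): [0,1], [0,2], [0,3], [0,4], [0,5], [1,2], [1,3], [1,4], [1,5], [2,3], [2,4], [2,5], [3,4], [3,5], [4,5]
  2-simplices (10): [0,1,4], [0,1,5], [0,2,3], [0,2,4], [0,3,5], [1,2,3], [1,2,5], [1,3,4], [2,4,5], [3,4,5]

Hence C_0 ≅ Z^6, C_1 ≅ Z^15, C_2 ≅ Z^10.

Boundary ∂_1: C_1 → C_0 is given by ∂[p,q] = [q] − [p]. For instance
  ∂[1,5] = [5] − [1].
As a 6×15 matrix over Z this has rank 5, with invariant factors (1,1,1,1,1).

Boundary ∂_2: C_2 → C_1 maps a triangle to the signed sum of its edges. For instance
  ∂[1,2,5] = [2,5] − [1,5] + [1,2],
  ∂[0,1,4] = [1,4] − [0,4] + [0,1].
The resulting 15×10 matrix has rank 10, and its Smith normal form has invariant factors (1,1,1,1,1,1,1,1,1,2).

Computing H_k = (kernel of ∂_k) / (image of ∂_{k+1}):

  H_0: rank C_0 − rank ∂_1 = 6 − 5 = 1, and the invariant factors of ∂_1 are all 1, so H_0 ≅ Z.
  H_1: rank ker ∂_1 − rank ∂_2 = (15 − 5) − 10 = 0, and ∂_2 has invariant factor 2 > 1, so H_1 ≅ Z/2.
  H_2: rank ker ∂_2 − rank ∂_3 = (10 − 10) − 0 = 0, and there is no ∂_3, so H_2 ≅ 0.

(K is a triangulation of the real projective plane RP^2.)

H_0 = Z,  H_1 = Z/2,  H_2 = 0.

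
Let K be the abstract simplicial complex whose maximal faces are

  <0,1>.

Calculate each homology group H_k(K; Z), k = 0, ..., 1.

Take the total order 0 < 1 on the vertex set. Then K (dimension 1) consists of the simplices:

  0-simplices (2): [0], [1]
  1-simplices (1): [0,1]

so the chain groups are C_0 ≅ Z^2, C_1 ≅ Z^1.

The boundary map ∂_1: C_1 → C_0 sends each edge [p,q] (with p < q) to q − p. For instance
  ∂[0,1] = [1] − [0].
The resulting 2×1 matrix has rank 1, and its Smith normal form has invariant factors (1).

Computing H_k = (kernel of ∂_k) / (image of ∂_{k+1}):

  H_0: rank C_0 − rank ∂_1 = 2 − 1 = 1, and the invariant factors of ∂_1 are all 1, so H_0 ≅ Z.
  H_1: rank ker ∂_1 − rank ∂_2 = (1 − 1) − 0 = 0, and there is no ∂_2, so H_1 ≅ 0.

As a check, the Euler characteristic is 2 − 1 = 1, which agrees with 1 − 0 = 1.

H_0 ≅ Z,  H_1 = 0.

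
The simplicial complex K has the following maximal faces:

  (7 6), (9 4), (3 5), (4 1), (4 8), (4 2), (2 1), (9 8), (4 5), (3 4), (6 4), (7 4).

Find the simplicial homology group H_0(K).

We work with the vertex ordering 1 < 2 < 3 < 4 < 5 < 6 < 7 < 8 < 9. The simplices of K, each written with vertices in increasing order, are:

  0-simplices (9): [1], [2], [3], [4], [5], [6], [7], [8], [9]
  1-simplices (12): [1,2], [1,4], [2,4], [3,4], [3,5], [4,5], [4,6], [4,7], [4,8], [4,9], [6,7], [8,9]

Hence C_0 ≅ Z^9, C_1 ≅ Z^12.

Boundary ∂_1: C_1 → C_0 maps an edge to its endpoints' difference, ∂[p,q] = q − p. For instance
  ∂[1,2] = [2] − [1].
The resulting 9×12 matrix has rank 8, and its Smith normal form has invariant factors (1,1,1,1,1,1,1,1).

Now H_k = ker ∂_k / im ∂_{k+1}, so:

  H_0: rank C_0 − rank ∂_1 = 9 − 8 = 1, and the invariant factors of ∂_1 are all 1, so H_0 ≅ Z.

H_0 = Z.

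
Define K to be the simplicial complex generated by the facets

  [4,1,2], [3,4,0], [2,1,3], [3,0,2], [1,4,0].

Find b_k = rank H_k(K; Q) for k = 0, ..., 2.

We work with the vertex ordering 0 < 1 < 2 < 3 < 4. The simplices of K, each written with vertices in increasing order, are:

  0-simplices (5): [0], [1], [2], [3], [4]
  1-simplices (10): [0,1], [0,2], [0,3], [0,4], [1,2], [1,3], [1,4], [2,3], [2,4], [3,4]
  2-simplices (5): [0,1,4], [0,2,3], [0,3,4], [1,2,3], [1,2,4]

so the chain groups are C_0 ≅ Z^5, C_1 ≅ Z^10, C_2 ≅ Z^5.

∂_1: C_1 → C_0 is given by ∂[p,q] = [q] − [p].
As a 5×10 matrix over Z this has rank 4, with invariant factors (1,1,1,1).

Boundary ∂_2: C_2 → C_1 sends each 2-simplex [p,q,r] to [q,r] − [p,r] + [p,q]. For instance
  ∂[1,2,3] = [2,3] − [1,3] + [1,2],
  ∂[1,2,4] = [2,4] − [1,4] + [1,2].
The 10×5 boundary matrix has rank 5 and Smith normal form diag(1,1,1,1,1).

From H_k ≅ ker(∂_k) / im(∂_{k+1}) we obtain:

  H_0: rank C_0 − rank ∂_1 = 5 − 4 = 1, and the invariant factors of ∂_1 are all 1, so H_0 ≅ Z.
  H_1: rank ker ∂_1 − rank ∂_2 = (10 − 4) − 5 = 1, and the invariant factors of ∂_2 are all 1, so H_1 ≅ Z.
  H_2: rank ker ∂_2 − rank ∂_3 = (5 − 5) − 0 = 0, and there is no ∂_3, so H_2 ≅ 0.

As a check, the Euler characteristic is 5 − 10 + 5 = 0, which agrees with 1 − 1 + 0 = 0.

Hence the Betti numbers are b_0 = 1, b_1 = 1, b_2 = 0.

b_0 = 1, b_1 = 1, b_2 = 0.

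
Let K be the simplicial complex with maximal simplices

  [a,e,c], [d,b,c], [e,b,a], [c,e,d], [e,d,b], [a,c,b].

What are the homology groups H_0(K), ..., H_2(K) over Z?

Order the vertices as a < b < c < d < e. Listing each simplex with vertices in this order, K has dimension 2 with simplices:

  0-simplices (5): a, b, c, d, e
  1-simplices (9): ab, ac, ae, bc, bd, be, cd, ce, de
  2-simplices (6): abc, abe, ace, bcd, bde, cde

Hence C_0 ≅ Z^5, C_1 ≅ Z^9, C_2 ≅ Z^6.

∂_1: C_1 → C_0 is given by ∂[p,q] = [q] − [p]. For instance
  ∂ab = b − a.
This gives a 5×9 integer matrix of rank 4; reducing to Smith normal form yields diagonal entries (1,1,1,1).

Boundary ∂_2: C_2 → C_1 sends each 2-simplex [p,q,r] to [q,r] − [p,r] + [p,q]. For instance
  ∂bcd = cd − bd + bc,
  ∂ace = ce − ae + ac.
The 9×6 boundary matrix has rank 5 and Smith normal form diag(1,1,1,1,1).

From H_k ≅ ker(∂_k) / im(∂_{k+1}) we obtain:

  H_0: rank C_0 − rank ∂_1 = 5 − 4 = 1, and the invariant factors of ∂_1 are all 1, so H_0 = Z.
  H_1: rank ker ∂_1 − rank ∂_2 = (9 − 4) − 5 = 0, and the invariant factors of ∂_2 are all 1, so H_1 = 0.
  H_2: rank ker ∂_2 − rank ∂_3 = (6 − 5) − 0 = 1, and there is no ∂_3, so H_2 = Z.

H_0 ≅ Z,  H_1 = 0,  H_2 ≅ Z.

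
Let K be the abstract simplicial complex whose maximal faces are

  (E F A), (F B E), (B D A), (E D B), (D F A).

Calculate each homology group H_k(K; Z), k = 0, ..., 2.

Fix the vertex order A < B < D < E < F and write every simplex with vertices in increasing order. Then dim K = 2 and the simplices of K are:

  0-simplices (5): A, B, D, E, F
  1-simplices (10): AB, AD, AE, AF, BD, BE, BF, DE, DF, EF
  2-simplices (5): ABD, ADF, AEF, BDE, BEF

so the chain groups are C_0 ≅ Z^5, C_1 ≅ Z^10, C_2 ≅ Z^5.

Boundary ∂_1: C_1 → C_0 is given by ∂[p,q] = [q] − [p]. For instance
  ∂BD = D − B.
This gives a 5×10 integer matrix of rank 4; reducing to Smith normal form yields diagonal entries (1,1,1,1).

The boundary map ∂_2: C_2 → C_1 maps a triangle to the signed sum of its edges. For instance
  ∂ADF = DF − AF + AD,
  ∂AEF = EF − AF + AE.
This gives a 10×5 integer matrix of rank 5; reducing to Smith normal form yields diagonal entries (1,1,1,1,1).

Now H_k = ker ∂_k / im ∂_{k+1}, so:

  H_0: rank C_0 − rank ∂_1 = 5 − 4 = 1, and the invariant factors of ∂_1 are all 1, so H_0 ≅ Z.
  H_1: rank ker ∂_1 − rank ∂_2 = (10 − 4) − 5 = 1, and the invariant factors of ∂_2 are all 1, so H_1 ≅ Z.
  H_2: rank ker ∂_2 − rank ∂_3 = (5 − 5) − 0 = 0, and there is no ∂_3, so H_2 ≅ 0.

As a check, the Euler characteristic is 5 − 10 + 5 = 0, which agrees with 1 − 1 + 0 = 0.

H_0 = Z,  H_1 = Z,  H_2 = 0.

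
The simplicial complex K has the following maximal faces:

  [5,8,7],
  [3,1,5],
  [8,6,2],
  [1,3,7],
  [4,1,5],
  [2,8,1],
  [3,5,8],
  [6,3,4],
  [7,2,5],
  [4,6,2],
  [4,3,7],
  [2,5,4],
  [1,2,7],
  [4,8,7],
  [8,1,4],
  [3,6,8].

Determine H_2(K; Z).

Order the vertices as 1 < 2 < 3 < 4 < 5 < 6 < 7 < 8. Listing each simplex with vertices in this order, K has dimension 2 with simplices:

  0-simplices (8): [1], [2], [3], [4], [5], [6], [7], [8]
  1-simplices (24): (24 of them)
  2-simplices (16): [1,2,7], [1,2,8], [1,3,5], [1,3,7], [1,4,5], [1,4,8], [2,4,5], [2,4,6], [2,5,7], [2,6,8], [3,4,6], [3,4,7], [3,5,8], [3,6,8], [4,7,8], [5,7,8]

giving chain groups C_0 ≅ Z^8, C_1 ≅ Z^24, C_2 ≅ Z^16.

Boundary ∂_1: C_1 → C_0 is given by ∂[p,q] = [q] − [p]. For instance
  ∂[1,8] = [8] − [1].
As a 8×24 matrix over Z this has rank 7, with invariant factors (1,1,1,1,1,1,1).

The boundary map ∂_2: C_2 → C_1 acts by ∂[p,q,r] = [q,r] − [p,r] + [p,q]. For instance
  ∂[5,7,8] = [7,8] − [5,8] + [5,7],
  ∂[4,7,8] = [7,8] − [4,8] + [4,7].
The resulting 24×16 matrix has rank 15, and its Smith normal form has invariant factors (1,1,1,1,1,1,1,1,1,1,1,1,1,1,1).

Computing H_k = (kernel of ∂_k) / (image of ∂_{k+1}):

  H_2: rank ker ∂_2 − rank ∂_3 = (16 − 15) − 0 = 1, and there is no ∂_3, so H_2 = Z.

H_2 = Z.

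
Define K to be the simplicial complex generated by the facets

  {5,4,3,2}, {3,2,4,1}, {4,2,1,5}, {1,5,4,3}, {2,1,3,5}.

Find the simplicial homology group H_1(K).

H_1 ≅ 0.

Take the total order 1 < 2 < 3 < 4 < 5 on the vertex set. Then K (dimension 3) consists of the simplices:

  0-simplices (5): [1], [2], [3], [4], [5]
  1-simplices (10): [1,2], [1,3], [1,4], [1,5], [2,3], [2,4], [2,5], [3,4], [3,5], [4,5]
  2-simplices (10): [1,2,3], [1,2,4], [1,2,5], [1,3,4], [1,3,5], [1,4,5], [2,3,4], [2,3,5], [2,4,5], [3,4,5]
  3-simplices (5): [1,2,3,4], [1,2,3,5], [1,2,4,5], [1,3,4,5], [2,3,4,5]

so the chain groups are C_0 ≅ Z^5, C_1 ≅ Z^10, C_2 ≅ Z^10, C_3 ≅ Z^5.

The boundary map ∂_1: C_1 → C_0 maps an edge to its endpoints' difference, ∂[p,q] = q − p.
As a 5×10 matrix over Z this has rank 4, with invariant factors (1,1,1,1).

The boundary map ∂_2: C_2 → C_1 sends each 2-simplex [p,q,r] to [q,r] − [p,r] + [p,q]. For instance
  ∂[2,4,5] = [4,5] − [2,5] + [2,4],
  ∂[1,2,3] = [2,3] − [1,3] + [1,2].
The 10×10 boundary matrix has rank 6 and Smith normal form diag(1,1,1,1,1,1).

Boundary ∂_3: C_3 → C_2 sends each 3-simplex σ to the alternating sum Σ_i (−1)^i (σ with its i-th vertex removed). For instance
  ∂[1,3,4,5] = [3,4,5] − [1,4,5] + [1,3,5] − [1,3,4],
  ∂[1,2,4,5] = [2,4,5] − [1,4,5] + [1,2,5] − [1,2,4].
The 10×5 boundary matrix has rank 4 and Smith normal form diag(1,1,1,1).

From H_k ≅ ker(∂_k) / im(∂_{k+1}) we obtain:

  H_1: rank ker ∂_1 − rank ∂_2 = (10 − 4) − 6 = 0, and the invariant factors of ∂_2 are all 1, so H_1 ≅ 0.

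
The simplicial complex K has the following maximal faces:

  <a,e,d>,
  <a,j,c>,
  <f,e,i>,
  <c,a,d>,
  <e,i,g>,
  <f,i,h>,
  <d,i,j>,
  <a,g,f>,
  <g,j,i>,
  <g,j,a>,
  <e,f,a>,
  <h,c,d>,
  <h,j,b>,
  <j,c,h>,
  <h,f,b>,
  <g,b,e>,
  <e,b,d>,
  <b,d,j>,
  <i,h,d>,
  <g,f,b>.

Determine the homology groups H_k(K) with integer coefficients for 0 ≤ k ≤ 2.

H_0 = Z,  H_1 = Z ⊕ Z_2,  H_2 = 0.

Take the total order a < b < c < d < e < f < g < h < i < j on the vertex set. Then K (dimension 2) consists of the simplices:

  0-simplices (10): a, b, c, d, e, f, g, h, i, j
  1-simplices (30): ac, ad, ae, af, ag, aj, bd, be, bf, bg, bh, bj, cd, ch, cj, de, dh, di, dj, ef, eg, ei, fg, fh, fi, gi, gj, hi, hj, ij
  2-simplices (20): acd, acj, ade, aef, afg, agj, bde, bdj, beg, bfg, bfh, bhj, cdh, chj, dhi, dij, efi, egi, fhi, gij

giving chain groups C_0 ≅ Z^10, C_1 ≅ Z^30, C_2 ≅ Z^20.

Boundary ∂_1: C_1 → C_0 sends each edge [p,q] (with p < q) to q − p.
As a 10×30 matrix over Z this has rank 9, with invariant factors (1,1,1,1,1,1,1,1,1).

The boundary map ∂_2: C_2 → C_1 sends each 2-simplex [p,q,r] to [q,r] − [p,r] + [p,q]. For instance
  ∂dij = ij − dj + di,
  ∂bfg = fg − bg + bf.
The resulting 30×20 matrix has rank 20, and its Smith normal form has invariant factors (1,1,1,1,1,1,1,1,1,1,1,1,1,1,1,1,1,1,1,2).

From H_k ≅ ker(∂_k) / im(∂_{k+1}) we obtain:

  H_0: rank C_0 − rank ∂_1 = 10 − 9 = 1, and the invariant factors of ∂_1 are all 1, so H_0 ≅ Z.
  H_1: rank ker ∂_1 − rank ∂_2 = (30 − 9) − 20 = 1, and ∂_2 has invariant factor 2 > 1, so H_1 ≅ Z ⊕ Z_2.
  H_2: rank ker ∂_2 − rank ∂_3 = (20 − 20) − 0 = 0, and there is no ∂_3, so H_2 ≅ 0.

As a check, the Euler characteristic is 10 − 30 + 20 = 0, which agrees with 1 − 1 + 0 = 0.
(K is a triangulation of the Klein bottle.)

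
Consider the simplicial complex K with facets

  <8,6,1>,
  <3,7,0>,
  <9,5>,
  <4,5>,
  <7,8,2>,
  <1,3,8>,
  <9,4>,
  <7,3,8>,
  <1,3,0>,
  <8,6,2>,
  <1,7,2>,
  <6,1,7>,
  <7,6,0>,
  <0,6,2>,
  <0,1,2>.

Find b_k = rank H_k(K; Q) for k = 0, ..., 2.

Take the total order 0 < 1 < 2 < 3 < 4 < 5 < 6 < 7 < 8 < 9 on the vertex set. Then K (dimension 2) consists of the simplices:

  0-simplices (10): [0], [1], [2], [3], [4], [5], [6], [7], [8], [9]
  1-simplices (21): [0,1], [0,2], [0,3], [0,6], [0,7], [1,2], [1,3], [1,6], [1,7], [1,8], [2,6], [2,7], [2,8], [3,7], [3,8], [4,5], [4,9], [5,9], [6,7], [6,8], [7,8]
  2-simplices (12): [0,1,2], [0,1,3], [0,2,6], [0,3,7], [0,6,7], [1,2,7], [1,3,8], [1,6,7], [1,6,8], [2,6,8], [2,7,8], [3,7,8]

giving chain groups C_0 ≅ Z^10, C_1 ≅ Z^21, C_2 ≅ Z^12.

The boundary map ∂_1: C_1 → C_0 maps an edge to its endpoints' difference, ∂[p,q] = q − p. For instance
  ∂[3,7] = [7] − [3].
The 10×21 boundary matrix has rank 8 and Smith normal form diag(1,1,1,1,1,1,1,1).

∂_2: C_2 → C_1 acts by ∂[p,q,r] = [q,r] − [p,r] + [p,q]. For instance
  ∂[3,7,8] = [7,8] − [3,8] + [3,7],
  ∂[0,1,2] = [1,2] − [0,2] + [0,1].
As a 21×12 matrix over Z this has rank 12, with invariant factors (1,1,1,1,1,1,1,1,1,1,1,2).

Now H_k = ker ∂_k / im ∂_{k+1}, so:

  H_0: rank C_0 − rank ∂_1 = 10 − 8 = 2, and the invariant factors of ∂_1 are all 1, so H_0 = Z^2.
  H_1: rank ker ∂_1 − rank ∂_2 = (21 − 8) − 12 = 1, and ∂_2 has invariant factor 2 > 1, so H_1 = Z ⊕ Z_2.
  H_2: rank ker ∂_2 − rank ∂_3 = (12 − 12) − 0 = 0, and there is no ∂_3, so H_2 = 0.

(K is a triangulation of the disjoint union of the circle S^1 and the real projective plane RP^2.)

Hence the Betti numbers are b_0 = 2, b_1 = 1, b_2 = 0.

b_0 = 2, b_1 = 1, b_2 = 0.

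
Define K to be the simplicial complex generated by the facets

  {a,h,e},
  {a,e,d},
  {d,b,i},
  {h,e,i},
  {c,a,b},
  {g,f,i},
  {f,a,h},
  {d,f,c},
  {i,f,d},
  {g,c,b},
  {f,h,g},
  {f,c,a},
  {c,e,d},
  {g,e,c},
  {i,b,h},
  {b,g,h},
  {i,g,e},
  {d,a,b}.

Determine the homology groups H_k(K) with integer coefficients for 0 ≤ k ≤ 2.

K has 9 vertices, 27 edges, 18 triangles.
rank ∂_0 = 0, rank ∂_1 = 8 ⇒ b_0 = 9 − 0 − 8 = 1; all invariant factors of ∂_1 are 1 so no torsion. So H_0 ≅ Z.
rank ∂_1 = 8, rank ∂_2 = 18 ⇒ b_1 = 27 − 8 − 18 = 1; ∂_2 has invariant factor(s) [2] giving torsion. So H_1 ≅ Z ⊕ Z/2Z.
rank ∂_2 = 18, rank ∂_3 = 0 ⇒ b_2 = 18 − 18 − 0 = 0. So H_2 ≅ 0.

H_0 = Z,  H_1 = Z ⊕ Z/2Z,  H_2 = 0.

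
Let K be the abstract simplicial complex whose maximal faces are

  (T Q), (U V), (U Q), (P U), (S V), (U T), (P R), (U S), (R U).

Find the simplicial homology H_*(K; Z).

H_0 ≅ Z,  H_1 ≅ Z^3.

We work with the vertex ordering P < Q < R < S < T < U < V. The simplices of K, each written with vertices in increasing order, are:

  0-simplices (7): P, Q, R, S, T, U, V
  1-simplices (9): PR, PU, QT, QU, RU, SU, SV, TU, UV

giving chain groups C_0 ≅ Z^7, C_1 ≅ Z^9.

∂_1: C_1 → C_0 maps an edge to its endpoints' difference, ∂[p,q] = q − p. For instance
  ∂PU = U − P.
The 7×9 boundary matrix has rank 6 and Smith normal form diag(1,1,1,1,1,1).

Reading off H_k = ker ∂_k / im ∂_{k+1}:

  H_0: rank C_0 − rank ∂_1 = 7 − 6 = 1, and the invariant factors of ∂_1 are all 1, so H_0 ≅ Z.
  H_1: rank ker ∂_1 − rank ∂_2 = (9 − 6) − 0 = 3, and there is no ∂_2, so H_1 ≅ Z^3.

As a check, the Euler characteristic is 7 − 9 = -2, which agrees with 1 − 3 = -2.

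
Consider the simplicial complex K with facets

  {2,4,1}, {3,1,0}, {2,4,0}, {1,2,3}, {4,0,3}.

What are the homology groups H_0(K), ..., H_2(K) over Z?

H_0 = Z,  H_1 = Z,  H_2 = 0.

We work with the vertex ordering 0 < 1 < 2 < 3 < 4. The simplices of K, each written with vertices in increasing order, are:

  0-simplices (5): [0], [1], [2], [3], [4]
  1-simplices (10): [0,1], [0,2], [0,3], [0,4], [1,2], [1,3], [1,4], [2,3], [2,4], [3,4]
  2-simplices (5): [0,1,3], [0,2,4], [0,3,4], [1,2,3], [1,2,4]

giving chain groups C_0 ≅ Z^5, C_1 ≅ Z^10, C_2 ≅ Z^5.

∂_1: C_1 → C_0 maps an edge to its endpoints' difference, ∂[p,q] = q − p. For instance
  ∂[2,3] = [3] − [2].
The 5×10 boundary matrix has rank 4 and Smith normal form diag(1,1,1,1).

Boundary ∂_2: C_2 → C_1 acts by ∂[p,q,r] = [q,r] − [p,r] + [p,q]. For instance
  ∂[0,1,3] = [1,3] − [0,3] + [0,1],
  ∂[0,2,4] = [2,4] − [0,4] + [0,2].
The resulting 10×5 matrix has rank 5, and its Smith normal form has invariant factors (1,1,1,1,1).

Computing H_k = (kernel of ∂_k) / (image of ∂_{k+1}):

  H_0: rank C_0 − rank ∂_1 = 5 − 4 = 1, and the invariant factors of ∂_1 are all 1, so H_0 ≅ Z.
  H_1: rank ker ∂_1 − rank ∂_2 = (10 − 4) − 5 = 1, and the invariant factors of ∂_2 are all 1, so H_1 ≅ Z.
  H_2: rank ker ∂_2 − rank ∂_3 = (5 − 5) − 0 = 0, and there is no ∂_3, so H_2 ≅ 0.

(K is a triangulation of the Möbius band.)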